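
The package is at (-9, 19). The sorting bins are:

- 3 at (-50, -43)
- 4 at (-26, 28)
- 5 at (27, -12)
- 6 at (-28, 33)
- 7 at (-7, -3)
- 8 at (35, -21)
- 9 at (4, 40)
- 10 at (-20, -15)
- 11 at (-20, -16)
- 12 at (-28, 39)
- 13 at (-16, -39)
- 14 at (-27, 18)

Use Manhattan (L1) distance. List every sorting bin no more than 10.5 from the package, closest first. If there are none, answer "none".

Distances from (-9, 19):
3: 103
4: 26
5: 67
6: 33
7: 24
8: 84
9: 34
10: 45
11: 46
12: 39
13: 65
14: 19
Threshold 10.5: none within range.

none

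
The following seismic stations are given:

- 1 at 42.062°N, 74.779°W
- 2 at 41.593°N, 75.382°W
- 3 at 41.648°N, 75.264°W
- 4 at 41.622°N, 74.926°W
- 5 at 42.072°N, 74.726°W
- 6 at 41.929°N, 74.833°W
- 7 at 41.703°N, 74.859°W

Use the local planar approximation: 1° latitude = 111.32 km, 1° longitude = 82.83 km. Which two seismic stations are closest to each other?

1 and 5

Pairwise distances:
1–5: 4.529 km
4–7: 10.588 km
2–3: 11.533 km
1–6: 15.466 km
5–6: 18.220 km
6–7: 25.250 km
3–4: 28.146 km
3–7: 34.100 km
4–6: 35.033 km
2–4: 37.908 km
1–7: 40.510 km
5–7: 42.529 km
2–7: 45.017 km
3–6: 47.465 km
1–4: 50.472 km
4–5: 52.762 km
2–6: 58.880 km
1–3: 61.138 km
3–5: 64.912 km
1–2: 72.253 km
2–5: 76.130 km
Closest pair: 1–5 at 4.529 km.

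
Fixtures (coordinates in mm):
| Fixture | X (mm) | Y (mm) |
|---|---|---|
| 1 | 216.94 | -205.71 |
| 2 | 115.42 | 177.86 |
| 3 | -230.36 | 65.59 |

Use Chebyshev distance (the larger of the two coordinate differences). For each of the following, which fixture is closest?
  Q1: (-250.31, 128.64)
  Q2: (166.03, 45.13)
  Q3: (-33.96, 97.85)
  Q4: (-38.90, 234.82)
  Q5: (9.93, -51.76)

Q1→3; Q2→2; Q3→2; Q4→2; Q5→1

Q1 at (-250.31, 128.64):
  1: max(|467.25|, |-334.35|) = 467.25 mm
  2: max(|365.73|, |49.22|) = 365.73 mm
  3: max(|19.95|, |-63.05|) = 63.05 mm
  → nearest: 3 (63.05 mm)
Q2 at (166.03, 45.13):
  1: max(|50.91|, |-250.84|) = 250.84 mm
  2: max(|-50.61|, |132.73|) = 132.73 mm
  3: max(|-396.39|, |20.46|) = 396.39 mm
  → nearest: 2 (132.73 mm)
Q3 at (-33.96, 97.85):
  1: max(|250.90|, |-303.56|) = 303.56 mm
  2: max(|149.38|, |80.01|) = 149.38 mm
  3: max(|-196.40|, |-32.26|) = 196.40 mm
  → nearest: 2 (149.38 mm)
Q4 at (-38.90, 234.82):
  1: max(|255.84|, |-440.53|) = 440.53 mm
  2: max(|154.32|, |-56.96|) = 154.32 mm
  3: max(|-191.46|, |-169.23|) = 191.46 mm
  → nearest: 2 (154.32 mm)
Q5 at (9.93, -51.76):
  1: max(|207.01|, |-153.95|) = 207.01 mm
  2: max(|105.49|, |229.62|) = 229.62 mm
  3: max(|-240.29|, |117.35|) = 240.29 mm
  → nearest: 1 (207.01 mm)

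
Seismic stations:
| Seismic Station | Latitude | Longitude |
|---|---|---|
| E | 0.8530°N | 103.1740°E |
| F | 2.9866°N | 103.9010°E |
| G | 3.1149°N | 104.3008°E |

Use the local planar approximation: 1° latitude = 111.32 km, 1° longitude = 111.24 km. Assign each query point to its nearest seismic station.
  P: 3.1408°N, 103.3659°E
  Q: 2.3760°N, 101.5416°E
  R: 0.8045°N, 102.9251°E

P→F; Q→E; R→E

P at 3.1408°N, 103.3659°E:
  E: 255.5710 km
  F: 61.9502 km
  G: 104.0382 km
  → nearest: F (61.9502 km)
Q at 2.3760°N, 101.5416°E:
  E: 248.4315 km
  F: 271.1185 km
  G: 317.7639 km
  → nearest: E (248.4315 km)
R at 0.8045°N, 102.9251°E:
  E: 28.2091 km
  F: 266.0658 km
  G: 299.2786 km
  → nearest: E (28.2091 km)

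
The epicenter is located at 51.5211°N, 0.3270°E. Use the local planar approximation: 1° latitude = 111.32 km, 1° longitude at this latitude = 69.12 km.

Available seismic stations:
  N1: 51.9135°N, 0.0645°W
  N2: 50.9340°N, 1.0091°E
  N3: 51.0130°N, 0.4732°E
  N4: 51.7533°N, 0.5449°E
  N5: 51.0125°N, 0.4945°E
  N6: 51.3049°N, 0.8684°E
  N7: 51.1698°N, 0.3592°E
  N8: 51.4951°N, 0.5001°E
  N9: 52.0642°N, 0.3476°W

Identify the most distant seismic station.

Distances from 51.5211°N, 0.3270°E:
N1: √((0.3924·111.32)² + (-0.3915·69.12)²) = √(1908.114328 + 732.269578) = 51.3847 km
N2: √((-0.5871·111.32)² + (0.6821·69.12)²) = √(4271.403076 + 2222.816224) = 80.5867 km
N3: √((-0.5081·111.32)² + (0.1462·69.12)²) = √(3199.225002 + 102.117977) = 57.4573 km
N4: √((0.2322·111.32)² + (0.2179·69.12)²) = √(668.145159 + 226.841191) = 29.9163 km
N5: √((-0.5086·111.32)² + (0.1675·69.12)²) = √(3205.524547 + 134.040822) = 57.7890 km
N6: √((-0.2162·111.32)² + (0.5414·69.12)²) = √(579.238973 + 1400.373752) = 44.4928 km
N7: √((-0.3513·111.32)² + (0.0322·69.12)²) = √(1529.335236 + 4.953580) = 39.1700 km
N8: √((-0.0260·111.32)² + (0.1731·69.12)²) = √(8.377088 + 143.153376) = 12.3098 km
N9: √((0.5431·111.32)² + (-0.6746·69.12)²) = √(3655.156705 + 2174.203210) = 76.3502 km
Maximum: N2 at 80.5867 km.

N2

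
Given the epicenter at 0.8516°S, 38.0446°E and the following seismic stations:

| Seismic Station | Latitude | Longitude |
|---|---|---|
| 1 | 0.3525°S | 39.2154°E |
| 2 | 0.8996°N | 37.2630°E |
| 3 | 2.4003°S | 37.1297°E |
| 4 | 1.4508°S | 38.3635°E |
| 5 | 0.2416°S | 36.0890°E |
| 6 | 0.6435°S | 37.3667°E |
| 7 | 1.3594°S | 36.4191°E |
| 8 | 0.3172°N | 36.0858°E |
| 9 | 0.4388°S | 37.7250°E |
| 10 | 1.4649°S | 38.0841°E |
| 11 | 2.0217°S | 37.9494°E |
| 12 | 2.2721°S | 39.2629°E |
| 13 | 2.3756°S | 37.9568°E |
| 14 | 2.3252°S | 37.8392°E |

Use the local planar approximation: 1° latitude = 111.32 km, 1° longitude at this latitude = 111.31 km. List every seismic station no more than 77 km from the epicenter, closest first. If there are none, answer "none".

Distances from 0.8516°S, 38.0446°E:
1: 141.6709 km
2: 213.4760 km
3: 200.2326 km
4: 75.5599 km
5: 228.0236 km
6: 78.9330 km
7: 189.5592 km
8: 253.9048 km
9: 58.1139 km
10: 68.4140 km
11: 130.6859 km
12: 208.3144 km
13: 169.9329 km
14: 165.6267 km
Threshold 77 km: 9 (58.1139 km), 10 (68.4140 km), 4 (75.5599 km) are within range.

9, 10, 4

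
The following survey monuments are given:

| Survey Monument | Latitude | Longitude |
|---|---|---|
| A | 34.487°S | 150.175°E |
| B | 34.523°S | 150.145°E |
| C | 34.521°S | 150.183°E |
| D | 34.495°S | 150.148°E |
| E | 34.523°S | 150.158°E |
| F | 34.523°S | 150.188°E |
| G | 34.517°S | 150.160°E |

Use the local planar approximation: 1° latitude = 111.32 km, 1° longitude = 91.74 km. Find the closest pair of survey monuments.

Pairwise distances:
A–B: 4.862 km
A–C: 3.855 km
A–D: 2.632 km
A–E: 4.300 km
A–F: 4.181 km
A–G: 3.612 km
B–C: 3.493 km
B–D: 3.129 km
B–E: 1.193 km
B–F: 3.945 km
B–G: 1.530 km
C–D: 4.323 km
C–E: 2.304 km
C–F: 0.510 km
C–G: 2.156 km
D–E: 3.249 km
D–F: 4.815 km
D–G: 2.685 km
E–F: 2.752 km
E–G: 0.693 km
F–G: 2.654 km
Closest pair: C–F at 0.510 km.

C and F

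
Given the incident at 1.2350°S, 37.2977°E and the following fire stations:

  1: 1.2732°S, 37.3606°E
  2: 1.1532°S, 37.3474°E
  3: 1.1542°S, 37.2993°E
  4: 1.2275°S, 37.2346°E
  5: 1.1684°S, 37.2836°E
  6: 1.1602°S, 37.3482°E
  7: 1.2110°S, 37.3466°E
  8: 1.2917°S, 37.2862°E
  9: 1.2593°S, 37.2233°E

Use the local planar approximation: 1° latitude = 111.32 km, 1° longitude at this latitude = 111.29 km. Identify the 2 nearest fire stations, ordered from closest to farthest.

Distances from 1.2350°S, 37.2977°E:
1: √((-0.0382·111.32)² + (0.0629·111.29)²) = √(18.083110 + 49.001974) = 8.1905 km
2: √((0.0818·111.32)² + (0.0497·111.29)²) = √(82.918799 + 30.593211) = 10.6542 km
3: √((0.0808·111.32)² + (0.0016·111.29)²) = √(80.903837 + 0.031707) = 8.9964 km
4: √((0.0075·111.32)² + (-0.0631·111.29)²) = √(0.697058 + 49.314088) = 7.0719 km
5: √((0.0666·111.32)² + (-0.0141·111.29)²) = √(54.966091 + 2.462354) = 7.5782 km
6: √((0.0748·111.32)² + (0.0505·111.29)²) = √(69.334532 + 31.586030) = 10.0459 km
7: √((0.0240·111.32)² + (0.0489·111.29)²) = √(7.137874 + 29.616246) = 6.0625 km
8: √((-0.0567·111.32)² + (-0.0115·111.29)²) = √(39.839375 + 1.637978) = 6.4403 km
9: √((-0.0243·111.32)² + (-0.0744·111.29)²) = √(7.317436 + 68.558003) = 8.7107 km
Sorted: 7 (6.0625 km) < 8 (6.4403 km) < 4 (7.0719 km) < 5 (7.5782 km) < …

7, 8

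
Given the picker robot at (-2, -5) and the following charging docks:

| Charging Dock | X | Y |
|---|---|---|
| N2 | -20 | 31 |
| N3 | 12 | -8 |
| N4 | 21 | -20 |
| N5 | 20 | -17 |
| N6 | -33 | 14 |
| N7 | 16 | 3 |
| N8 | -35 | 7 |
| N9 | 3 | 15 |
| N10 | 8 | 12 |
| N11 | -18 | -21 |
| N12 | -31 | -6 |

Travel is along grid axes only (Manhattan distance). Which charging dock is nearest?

N3

Distances from (-2, -5):
N2: |-18| + |36| = 18 + 36 = 54
N3: |14| + |-3| = 14 + 3 = 17
N4: |23| + |-15| = 23 + 15 = 38
N5: |22| + |-12| = 22 + 12 = 34
N6: |-31| + |19| = 31 + 19 = 50
N7: |18| + |8| = 18 + 8 = 26
N8: |-33| + |12| = 33 + 12 = 45
N9: |5| + |20| = 5 + 20 = 25
N10: |10| + |17| = 10 + 17 = 27
N11: |-16| + |-16| = 16 + 16 = 32
N12: |-29| + |-1| = 29 + 1 = 30
Minimum: N3 at 17.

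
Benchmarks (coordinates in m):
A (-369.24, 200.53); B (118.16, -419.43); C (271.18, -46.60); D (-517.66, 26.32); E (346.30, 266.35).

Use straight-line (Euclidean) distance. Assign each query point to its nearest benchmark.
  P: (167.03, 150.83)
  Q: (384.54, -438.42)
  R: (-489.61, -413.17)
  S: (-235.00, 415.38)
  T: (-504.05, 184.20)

P at (167.03, 150.83):
  A: √((-536.27)² + (49.70)²) = √(287585.5129 + 2470.0900) = 538.57 m
  B: √((-48.87)² + (-570.26)²) = √(2388.2769 + 325196.4676) = 572.35 m
  C: √((104.15)² + (-197.43)²) = √(10847.2225 + 38978.6049) = 223.22 m
  D: √((-684.69)² + (-124.51)²) = √(468800.3961 + 15502.7401) = 695.92 m
  E: √((179.27)² + (115.52)²) = √(32137.7329 + 13344.8704) = 213.27 m
  → nearest: E (213.27 m)
Q at (384.54, -438.42):
  A: √((-753.78)² + (638.95)²) = √(568184.2884 + 408257.1025) = 988.15 m
  B: √((-266.38)² + (18.99)²) = √(70958.3044 + 360.6201) = 267.06 m
  C: √((-113.36)² + (391.82)²) = √(12850.4896 + 153522.9124) = 407.89 m
  D: √((-902.20)² + (464.74)²) = √(813964.8400 + 215983.2676) = 1014.86 m
  E: √((-38.24)² + (704.77)²) = √(1462.2976 + 496700.7529) = 705.81 m
  → nearest: B (267.06 m)
R at (-489.61, -413.17):
  A: √((120.37)² + (613.70)²) = √(14488.9369 + 376627.6900) = 625.39 m
  B: √((607.77)² + (-6.26)²) = √(369384.3729 + 39.1876) = 607.80 m
  C: √((760.79)² + (366.57)²) = √(578801.4241 + 134373.5649) = 844.50 m
  D: √((-28.05)² + (439.49)²) = √(786.8025 + 193151.4601) = 440.38 m
  E: √((835.91)² + (679.52)²) = √(698745.5281 + 461747.4304) = 1077.26 m
  → nearest: D (440.38 m)
S at (-235.00, 415.38):
  A: √((-134.24)² + (-214.85)²) = √(18020.3776 + 46160.5225) = 253.34 m
  B: √((353.16)² + (-834.81)²) = √(124721.9856 + 696907.7361) = 906.44 m
  C: √((506.18)² + (-461.98)²) = √(256218.1924 + 213425.5204) = 685.31 m
  D: √((-282.66)² + (-389.06)²) = √(79896.6756 + 151367.6836) = 480.90 m
  E: √((581.30)² + (-149.03)²) = √(337909.6900 + 22209.9409) = 600.10 m
  → nearest: A (253.34 m)
T at (-504.05, 184.20):
  A: √((134.81)² + (16.33)²) = √(18173.7361 + 266.6689) = 135.80 m
  B: √((622.21)² + (-603.63)²) = √(387145.2841 + 364369.1769) = 866.90 m
  C: √((775.23)² + (-230.80)²) = √(600981.5529 + 53268.6400) = 808.86 m
  D: √((-13.61)² + (-157.88)²) = √(185.2321 + 24926.0944) = 158.47 m
  E: √((850.35)² + (82.15)²) = √(723095.1225 + 6748.6225) = 854.31 m
  → nearest: A (135.80 m)

P→E; Q→B; R→D; S→A; T→A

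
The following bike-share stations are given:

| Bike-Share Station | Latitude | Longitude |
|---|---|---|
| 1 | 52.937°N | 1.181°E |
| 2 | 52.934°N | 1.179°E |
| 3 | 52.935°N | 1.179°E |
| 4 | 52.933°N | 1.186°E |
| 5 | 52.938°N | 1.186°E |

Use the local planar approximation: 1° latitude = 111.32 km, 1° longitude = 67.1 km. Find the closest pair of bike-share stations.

Pairwise distances:
1–2: 0.360 km
1–3: 0.260 km
1–4: 0.558 km
1–5: 0.353 km
2–3: 0.111 km
2–4: 0.483 km
2–5: 0.647 km
3–4: 0.520 km
3–5: 0.576 km
4–5: 0.557 km
Closest pair: 2–3 at 0.111 km.

2 and 3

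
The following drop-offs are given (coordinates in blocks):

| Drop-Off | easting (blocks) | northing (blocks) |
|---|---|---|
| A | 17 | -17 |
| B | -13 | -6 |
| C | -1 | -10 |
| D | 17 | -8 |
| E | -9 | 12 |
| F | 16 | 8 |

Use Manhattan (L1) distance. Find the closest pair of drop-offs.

A and D

Pairwise distances:
A–B: 41 blocks
A–C: 25 blocks
A–D: 9 blocks
A–E: 55 blocks
A–F: 26 blocks
B–C: 16 blocks
B–D: 32 blocks
B–E: 22 blocks
B–F: 43 blocks
C–D: 20 blocks
C–E: 30 blocks
C–F: 35 blocks
D–E: 46 blocks
D–F: 17 blocks
E–F: 29 blocks
Closest pair: A–D at 9 blocks.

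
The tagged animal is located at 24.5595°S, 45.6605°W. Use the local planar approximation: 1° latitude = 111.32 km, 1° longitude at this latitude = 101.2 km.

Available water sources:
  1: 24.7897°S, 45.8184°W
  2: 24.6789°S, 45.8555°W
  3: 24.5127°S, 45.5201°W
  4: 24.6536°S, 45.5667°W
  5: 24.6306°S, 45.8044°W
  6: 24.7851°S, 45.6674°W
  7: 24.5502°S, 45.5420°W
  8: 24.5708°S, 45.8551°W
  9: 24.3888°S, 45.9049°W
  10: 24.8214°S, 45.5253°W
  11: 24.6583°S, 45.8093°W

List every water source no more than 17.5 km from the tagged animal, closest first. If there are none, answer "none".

Distances from 24.5595°S, 45.6605°W:
1: √((-0.2302·111.32)² + (-0.1579·101.2)²) = √(656.684906 + 255.343781) = 30.1998 km
2: √((-0.1194·111.32)² + (-0.1950·101.2)²) = √(176.666843 + 389.430756) = 23.7928 km
3: √((0.0468·111.32)² + (0.1404·101.2)²) = √(27.141766 + 201.880904) = 15.1335 km
4: √((-0.0941·111.32)² + (0.0938·101.2)²) = √(109.730066 + 90.108695) = 14.1364 km
5: √((-0.0711·111.32)² + (-0.1439·101.2)²) = √(62.644882 + 212.071649) = 16.5746 km
6: √((-0.2256·111.32)² + (-0.0069·101.2)²) = √(630.702549 + 0.487595) = 25.1235 km
7: √((0.0093·111.32)² + (0.1185·101.2)²) = √(1.071796 + 143.812861) = 12.0368 km
8: √((-0.0113·111.32)² + (-0.1946·101.2)²) = √(1.582353 + 387.834730) = 19.7337 km
9: √((0.1707·111.32)² + (-0.2444·101.2)²) = √(361.088317 + 611.735140) = 31.1901 km
10: √((-0.2619·111.32)² + (0.1352·101.2)²) = √(849.996999 + 187.203691) = 32.2056 km
11: √((-0.0988·111.32)² + (-0.1488·101.2)²) = √(120.965155 + 226.760229) = 18.6474 km
Threshold 17.5 km: 7 (12.0368 km), 4 (14.1364 km), 3 (15.1335 km), 5 (16.5746 km) are within range.

7, 4, 3, 5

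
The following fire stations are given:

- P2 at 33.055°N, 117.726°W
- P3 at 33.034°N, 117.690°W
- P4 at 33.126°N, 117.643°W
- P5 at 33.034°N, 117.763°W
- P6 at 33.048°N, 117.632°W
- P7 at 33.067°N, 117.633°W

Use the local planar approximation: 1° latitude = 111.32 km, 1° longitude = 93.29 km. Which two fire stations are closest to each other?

P6 and P7

Pairwise distances:
P6–P7: 2.117 km
P2–P3: 4.092 km
P2–P5: 4.169 km
P3–P6: 5.631 km
P3–P7: 6.463 km
P4–P7: 6.634 km
P3–P5: 6.810 km
P4–P6: 8.743 km
P2–P7: 8.778 km
P2–P6: 8.804 km
P2–P4: 11.065 km
P3–P4: 11.141 km
P5–P6: 12.320 km
P5–P7: 12.672 km
P4–P5: 15.173 km
Closest pair: P6–P7 at 2.117 km.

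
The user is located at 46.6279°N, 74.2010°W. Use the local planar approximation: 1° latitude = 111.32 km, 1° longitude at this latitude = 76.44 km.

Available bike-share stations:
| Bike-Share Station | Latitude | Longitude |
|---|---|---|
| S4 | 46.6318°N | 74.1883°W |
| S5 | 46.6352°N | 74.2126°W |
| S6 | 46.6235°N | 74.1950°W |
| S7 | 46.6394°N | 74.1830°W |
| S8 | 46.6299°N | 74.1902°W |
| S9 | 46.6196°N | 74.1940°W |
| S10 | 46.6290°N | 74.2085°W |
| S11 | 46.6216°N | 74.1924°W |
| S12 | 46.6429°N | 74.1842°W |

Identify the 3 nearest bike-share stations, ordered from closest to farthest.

S10, S6, S8

Distances from 46.6279°N, 74.2010°W:
S4: √((0.0039·111.32)² + (0.0127·76.44)²) = √(0.188484 + 0.942429) = 1.0634 km
S5: √((0.0073·111.32)² + (-0.0116·76.44)²) = √(0.660377 + 0.786244) = 1.2028 km
S6: √((-0.0044·111.32)² + (0.0060·76.44)²) = √(0.239912 + 0.210351) = 0.6710 km
S7: √((0.0115·111.32)² + (0.0180·76.44)²) = √(1.638861 + 1.893156) = 1.8794 km
S8: √((0.0020·111.32)² + (0.0108·76.44)²) = √(0.049569 + 0.681536) = 0.8550 km
S9: √((-0.0083·111.32)² + (0.0070·76.44)²) = √(0.853695 + 0.286311) = 1.0677 km
S10: √((0.0011·111.32)² + (-0.0075·76.44)²) = √(0.014994 + 0.328673) = 0.5862 km
S11: √((-0.0063·111.32)² + (0.0086·76.44)²) = √(0.491844 + 0.432154) = 0.9612 km
S12: √((0.0150·111.32)² + (0.0168·76.44)²) = √(2.788232 + 1.649149) = 2.1065 km
Sorted: S10 (0.5862 km) < S6 (0.6710 km) < S8 (0.8550 km) < S11 (0.9612 km) < S4 (1.0634 km) < …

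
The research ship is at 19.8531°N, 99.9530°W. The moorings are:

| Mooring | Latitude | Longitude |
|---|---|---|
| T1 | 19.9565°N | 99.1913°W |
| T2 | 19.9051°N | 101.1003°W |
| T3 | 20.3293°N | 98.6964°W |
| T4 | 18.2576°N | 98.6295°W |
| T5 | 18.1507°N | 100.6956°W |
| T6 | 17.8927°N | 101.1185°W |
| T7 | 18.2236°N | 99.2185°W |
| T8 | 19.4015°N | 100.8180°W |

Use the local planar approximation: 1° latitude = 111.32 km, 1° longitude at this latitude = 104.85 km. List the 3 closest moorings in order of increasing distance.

Distances from 19.8531°N, 99.9530°W:
T1: 80.6895 km
T2: 120.4336 km
T3: 142.0189 km
T4: 225.3941 km
T5: 204.8827 km
T6: 250.1171 km
T7: 197.0670 km
T8: 103.6963 km
Sorted: T1 (80.6895 km) < T8 (103.6963 km) < T2 (120.4336 km) < T3 (142.0189 km) < T7 (197.0670 km) < …

T1, T8, T2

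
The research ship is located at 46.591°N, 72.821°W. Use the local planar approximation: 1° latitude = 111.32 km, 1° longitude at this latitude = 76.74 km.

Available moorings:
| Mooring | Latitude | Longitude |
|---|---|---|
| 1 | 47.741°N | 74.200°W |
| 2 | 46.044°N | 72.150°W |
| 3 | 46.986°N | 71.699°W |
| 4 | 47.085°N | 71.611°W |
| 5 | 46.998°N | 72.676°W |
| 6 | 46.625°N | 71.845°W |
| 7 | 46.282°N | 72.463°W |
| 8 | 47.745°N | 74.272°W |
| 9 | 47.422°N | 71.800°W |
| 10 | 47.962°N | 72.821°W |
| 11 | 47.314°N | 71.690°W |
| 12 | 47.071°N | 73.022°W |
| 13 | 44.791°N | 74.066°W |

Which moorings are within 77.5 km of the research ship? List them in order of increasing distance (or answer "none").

Distances from 46.591°N, 72.821°W:
1: 166.095 km
2: 79.745 km
3: 96.680 km
4: 107.918 km
5: 46.654 km
6: 74.994 km
7: 44.022 km
8: 170.005 km
9: 121.229 km
10: 152.620 km
11: 118.367 km
12: 55.615 km
13: 221.988 km
Threshold 77.5 km: 7 (44.022 km), 5 (46.654 km), 12 (55.615 km), 6 (74.994 km) are within range.

7, 5, 12, 6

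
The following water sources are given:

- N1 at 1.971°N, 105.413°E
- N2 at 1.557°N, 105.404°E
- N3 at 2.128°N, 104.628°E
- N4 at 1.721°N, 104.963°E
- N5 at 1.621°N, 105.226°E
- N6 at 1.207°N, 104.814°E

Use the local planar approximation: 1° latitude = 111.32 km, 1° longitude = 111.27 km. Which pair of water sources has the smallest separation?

N2 and N5

Pairwise distances:
N1–N2: 46.097 km
N1–N3: 89.078 km
N1–N4: 57.286 km
N1–N5: 44.170 km
N1–N6: 108.054 km
N2–N3: 107.219 km
N2–N4: 52.356 km
N2–N5: 21.048 km
N2–N6: 76.340 km
N3–N4: 58.670 km
N3–N5: 87.252 km
N3–N6: 104.594 km
N4–N5: 31.310 km
N4–N6: 59.572 km
N5–N6: 65.004 km
Closest pair: N2–N5 at 21.048 km.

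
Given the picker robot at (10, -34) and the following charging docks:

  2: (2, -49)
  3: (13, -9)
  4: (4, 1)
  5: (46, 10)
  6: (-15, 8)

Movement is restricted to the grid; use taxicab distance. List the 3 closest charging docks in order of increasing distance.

2, 3, 4

Distances from (10, -34):
2: |-8| + |-15| = 8 + 15 = 23
3: |3| + |25| = 3 + 25 = 28
4: |-6| + |35| = 6 + 35 = 41
5: |36| + |44| = 36 + 44 = 80
6: |-25| + |42| = 25 + 42 = 67
Sorted: 2 (23) < 3 (28) < 4 (41) < 6 (67) < 5 (80)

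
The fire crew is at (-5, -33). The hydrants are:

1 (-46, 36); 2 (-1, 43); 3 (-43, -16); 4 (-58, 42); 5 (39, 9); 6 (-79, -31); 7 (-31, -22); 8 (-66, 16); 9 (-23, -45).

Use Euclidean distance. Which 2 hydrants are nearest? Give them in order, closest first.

9, 7

Distances from (-5, -33):
1: √((-41)² + (69)²) = √(1681.000 + 4761.000) = 80.3
2: √((4)² + (76)²) = √(16.000 + 5776.000) = 76.1
3: √((-38)² + (17)²) = √(1444.000 + 289.000) = 41.6
4: √((-53)² + (75)²) = √(2809.000 + 5625.000) = 91.8
5: √((44)² + (42)²) = √(1936.000 + 1764.000) = 60.8
6: √((-74)² + (2)²) = √(5476.000 + 4.000) = 74.0
7: √((-26)² + (11)²) = √(676.000 + 121.000) = 28.2
8: √((-61)² + (49)²) = √(3721.000 + 2401.000) = 78.2
9: √((-18)² + (-12)²) = √(324.000 + 144.000) = 21.6
Sorted: 9 (21.6) < 7 (28.2) < 3 (41.6) < 5 (60.8) < …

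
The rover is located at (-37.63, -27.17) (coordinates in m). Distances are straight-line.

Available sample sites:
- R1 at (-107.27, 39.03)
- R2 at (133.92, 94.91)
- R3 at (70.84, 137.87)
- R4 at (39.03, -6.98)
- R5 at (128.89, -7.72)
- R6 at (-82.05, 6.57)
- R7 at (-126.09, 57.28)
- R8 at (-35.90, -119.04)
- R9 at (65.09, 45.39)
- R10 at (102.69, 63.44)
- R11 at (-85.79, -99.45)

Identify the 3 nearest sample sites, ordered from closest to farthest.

R6, R4, R11

Distances from (-37.63, -27.17):
R1: 96.08 m
R2: 210.55 m
R3: 197.49 m
R4: 79.27 m
R5: 167.65 m
R6: 55.78 m
R7: 122.30 m
R8: 91.89 m
R9: 125.76 m
R10: 167.03 m
R11: 86.85 m
Sorted: R6 (55.78 m) < R4 (79.27 m) < R11 (86.85 m) < R8 (91.89 m) < R1 (96.08 m) < …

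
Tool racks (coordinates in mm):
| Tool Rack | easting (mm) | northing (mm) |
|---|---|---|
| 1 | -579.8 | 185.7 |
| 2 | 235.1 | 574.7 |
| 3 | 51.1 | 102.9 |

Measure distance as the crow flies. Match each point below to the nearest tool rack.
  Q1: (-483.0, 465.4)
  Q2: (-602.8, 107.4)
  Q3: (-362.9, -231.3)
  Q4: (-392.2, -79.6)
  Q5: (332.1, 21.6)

Q1→1; Q2→1; Q3→1; Q4→1; Q5→3

Q1 at (-483.0, 465.4):
  1: √((-96.8)² + (-279.7)²) = √(9370.240 + 78232.090) = 296.0 mm
  2: √((718.1)² + (109.3)²) = √(515667.610 + 11946.490) = 726.4 mm
  3: √((534.1)² + (-362.5)²) = √(285262.810 + 131406.250) = 645.5 mm
  → nearest: 1 (296.0 mm)
Q2 at (-602.8, 107.4):
  1: √((23.0)² + (78.3)²) = √(529.000 + 6130.890) = 81.6 mm
  2: √((837.9)² + (467.3)²) = √(702076.410 + 218369.290) = 959.4 mm
  3: √((653.9)² + (-4.5)²) = √(427585.210 + 20.250) = 653.9 mm
  → nearest: 1 (81.6 mm)
Q3 at (-362.9, -231.3):
  1: √((-216.9)² + (417.0)²) = √(47045.610 + 173889.000) = 470.0 mm
  2: √((598.0)² + (806.0)²) = √(357604.000 + 649636.000) = 1003.6 mm
  3: √((414.0)² + (334.2)²) = √(171396.000 + 111689.640) = 532.1 mm
  → nearest: 1 (470.0 mm)
Q4 at (-392.2, -79.6):
  1: √((-187.6)² + (265.3)²) = √(35193.760 + 70384.090) = 324.9 mm
  2: √((627.3)² + (654.3)²) = √(393505.290 + 428108.490) = 906.4 mm
  3: √((443.3)² + (182.5)²) = √(196514.890 + 33306.250) = 479.4 mm
  → nearest: 1 (324.9 mm)
Q5 at (332.1, 21.6):
  1: √((-911.9)² + (164.1)²) = √(831561.610 + 26928.810) = 926.5 mm
  2: √((-97.0)² + (553.1)²) = √(9409.000 + 305919.610) = 561.5 mm
  3: √((-281.0)² + (81.3)²) = √(78961.000 + 6609.690) = 292.5 mm
  → nearest: 3 (292.5 mm)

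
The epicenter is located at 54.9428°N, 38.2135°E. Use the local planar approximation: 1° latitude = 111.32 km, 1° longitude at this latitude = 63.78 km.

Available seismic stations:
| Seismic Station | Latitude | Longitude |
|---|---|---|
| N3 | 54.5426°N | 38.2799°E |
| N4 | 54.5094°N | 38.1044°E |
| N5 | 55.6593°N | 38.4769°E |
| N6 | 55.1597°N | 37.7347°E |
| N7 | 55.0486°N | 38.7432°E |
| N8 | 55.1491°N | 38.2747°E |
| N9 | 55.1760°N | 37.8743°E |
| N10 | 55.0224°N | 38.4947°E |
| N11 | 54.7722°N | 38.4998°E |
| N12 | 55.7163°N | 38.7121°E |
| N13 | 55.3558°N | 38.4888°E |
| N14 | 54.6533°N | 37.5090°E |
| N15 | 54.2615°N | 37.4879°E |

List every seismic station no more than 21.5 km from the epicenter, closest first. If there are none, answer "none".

N10

Distances from 54.9428°N, 38.2135°E:
N3: 44.7511 km
N4: 48.7453 km
N5: 81.5108 km
N6: 38.9302 km
N7: 35.7783 km
N8: 23.2947 km
N9: 33.7928 km
N10: 20.0045 km
N11: 26.3458 km
N12: 91.7907 km
N13: 49.2140 km
N14: 55.2952 km
N15: 88.8470 km
Threshold 21.5 km: N10 (20.0045 km) is within range.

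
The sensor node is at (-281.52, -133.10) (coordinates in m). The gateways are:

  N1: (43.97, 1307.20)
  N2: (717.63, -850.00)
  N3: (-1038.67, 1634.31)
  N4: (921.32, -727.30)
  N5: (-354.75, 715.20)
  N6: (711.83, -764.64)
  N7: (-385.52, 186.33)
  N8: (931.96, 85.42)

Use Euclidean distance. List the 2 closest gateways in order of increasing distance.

N7, N5

Distances from (-281.52, -133.10):
N1: 1476.62 m
N2: 1229.73 m
N3: 1922.76 m
N4: 1341.60 m
N5: 851.45 m
N6: 1177.11 m
N7: 335.93 m
N8: 1233.00 m
Sorted: N7 (335.93 m) < N5 (851.45 m) < N6 (1177.11 m) < N2 (1229.73 m) < …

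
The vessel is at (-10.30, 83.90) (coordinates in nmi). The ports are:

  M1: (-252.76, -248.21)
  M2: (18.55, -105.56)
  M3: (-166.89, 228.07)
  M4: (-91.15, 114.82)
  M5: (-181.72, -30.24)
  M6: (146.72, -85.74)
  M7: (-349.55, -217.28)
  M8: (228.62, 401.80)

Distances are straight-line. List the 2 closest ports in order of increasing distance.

M4, M2

Distances from (-10.30, 83.90):
M1: 411.20 nmi
M2: 191.64 nmi
M3: 212.85 nmi
M4: 86.56 nmi
M5: 205.94 nmi
M6: 231.16 nmi
M7: 453.65 nmi
M8: 397.67 nmi
Sorted: M4 (86.56 nmi) < M2 (191.64 nmi) < M5 (205.94 nmi) < M3 (212.85 nmi) < …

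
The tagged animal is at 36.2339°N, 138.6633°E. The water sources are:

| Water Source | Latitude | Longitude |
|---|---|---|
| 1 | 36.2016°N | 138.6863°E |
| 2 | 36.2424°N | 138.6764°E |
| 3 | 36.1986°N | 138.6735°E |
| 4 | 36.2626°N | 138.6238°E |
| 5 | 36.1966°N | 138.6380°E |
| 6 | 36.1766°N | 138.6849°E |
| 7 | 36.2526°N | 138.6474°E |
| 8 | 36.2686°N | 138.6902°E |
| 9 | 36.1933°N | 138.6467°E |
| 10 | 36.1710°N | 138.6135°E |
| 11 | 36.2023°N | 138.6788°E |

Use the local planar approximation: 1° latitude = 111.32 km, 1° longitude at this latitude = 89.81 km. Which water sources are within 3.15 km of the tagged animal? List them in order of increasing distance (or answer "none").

2, 7

Distances from 36.2339°N, 138.6633°E:
1: 4.1467 km
2: 1.5098 km
3: 4.0350 km
4: 4.7741 km
5: 4.7333 km
6: 6.6671 km
7: 2.5244 km
8: 4.5561 km
9: 4.7591 km
10: 8.3085 km
11: 3.7831 km
Threshold 3.15 km: 2 (1.5098 km), 7 (2.5244 km) are within range.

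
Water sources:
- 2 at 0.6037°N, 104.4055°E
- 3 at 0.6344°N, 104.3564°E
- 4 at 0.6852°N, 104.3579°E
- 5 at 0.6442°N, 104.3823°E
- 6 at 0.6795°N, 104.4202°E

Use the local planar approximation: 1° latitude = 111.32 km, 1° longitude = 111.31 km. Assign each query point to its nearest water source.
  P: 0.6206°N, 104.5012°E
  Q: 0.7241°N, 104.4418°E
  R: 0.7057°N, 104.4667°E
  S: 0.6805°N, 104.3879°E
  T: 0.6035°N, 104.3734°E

P→2; Q→6; R→6; S→4; T→2

P at 0.6206°N, 104.5012°E:
  2: √((-0.0169·111.32)² + (-0.0957·111.31)²) = √(3.539320 + 113.472923) = 10.8172 km
  3: √((0.0138·111.32)² + (-0.1448·111.31)²) = √(2.359960 + 259.779866) = 16.1907 km
  4: √((0.0646·111.32)² + (-0.1433·111.31)²) = √(51.714393 + 254.425564) = 17.4969 km
  5: √((0.0236·111.32)² + (-0.1189·111.31)²) = √(6.901928 + 175.158846) = 13.4930 km
  6: √((0.0589·111.32)² + (-0.0810·111.31)²) = √(42.990944 + 81.290240) = 11.1481 km
  → nearest: 2 (10.8172 km)
Q at 0.7241°N, 104.4418°E:
  2: √((-0.1204·111.32)² + (-0.0363·111.31)²) = √(179.638479 + 16.326069) = 13.9987 km
  3: √((-0.0897·111.32)² + (-0.0854·111.31)²) = √(99.708293 + 90.361641) = 13.7866 km
  4: √((-0.0389·111.32)² + (-0.0839·111.31)²) = √(18.751914 + 87.215221) = 10.2940 km
  5: √((-0.0799·111.32)² + (-0.0595·111.31)²) = √(79.111561 + 43.863400) = 11.0894 km
  6: √((-0.0446·111.32)² + (-0.0216·111.31)²) = √(24.649954 + 5.780639) = 5.5164 km
  → nearest: 6 (5.5164 km)
R at 0.7057°N, 104.4667°E:
  2: √((-0.1020·111.32)² + (-0.0612·111.31)²) = √(128.927850 + 46.405687) = 13.2414 km
  3: √((-0.0713·111.32)² + (-0.1103·111.31)²) = √(62.997810 + 150.736834) = 14.6197 km
  4: √((-0.0205·111.32)² + (-0.1088·111.31)²) = √(5.207798 + 146.664888) = 12.3237 km
  5: √((-0.0615·111.32)² + (-0.0844·111.31)²) = √(46.870181 + 88.257833) = 11.6245 km
  6: √((-0.0262·111.32)² + (-0.0465·111.31)²) = √(8.506462 + 26.790096) = 5.9411 km
  → nearest: 6 (5.9411 km)
S at 0.6805°N, 104.3879°E:
  2: √((-0.0768·111.32)² + (0.0176·111.31)²) = √(73.091830 + 3.837900) = 8.7710 km
  3: √((-0.0461·111.32)² + (-0.0315·111.31)²) = √(26.335905 + 12.293894) = 6.2153 km
  4: √((0.0047·111.32)² + (-0.0300·111.31)²) = √(0.273742 + 11.150924) = 3.3800 km
  5: √((-0.0363·111.32)² + (-0.0056·111.31)²) = √(16.329002 + 0.388548) = 4.0887 km
  6: √((-0.0010·111.32)² + (0.0323·111.31)²) = √(0.012392 + 12.926276) = 3.5970 km
  → nearest: 4 (3.3800 km)
T at 0.6035°N, 104.3734°E:
  2: √((0.0002·111.32)² + (0.0321·111.31)²) = √(0.000496 + 12.766693) = 3.5731 km
  3: √((0.0309·111.32)² + (-0.0170·111.31)²) = √(11.832141 + 3.580686) = 3.9259 km
  4: √((0.0817·111.32)² + (-0.0155·111.31)²) = √(82.716187 + 2.976677) = 9.2570 km
  5: √((0.0407·111.32)² + (0.0089·111.31)²) = √(20.527460 + 0.981405) = 4.6378 km
  6: √((0.0760·111.32)² + (0.0468·111.31)²) = √(71.577015 + 27.136890) = 9.9355 km
  → nearest: 2 (3.5731 km)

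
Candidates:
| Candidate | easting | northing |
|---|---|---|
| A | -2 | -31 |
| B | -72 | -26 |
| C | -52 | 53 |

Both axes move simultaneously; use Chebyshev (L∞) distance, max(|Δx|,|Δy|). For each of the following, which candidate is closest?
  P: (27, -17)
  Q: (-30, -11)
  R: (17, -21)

P at (27, -17):
  A: max(|-29|, |-14|) = 29
  B: max(|-99|, |-9|) = 99
  C: max(|-79|, |70|) = 79
  → nearest: A (29)
Q at (-30, -11):
  A: max(|28|, |-20|) = 28
  B: max(|-42|, |-15|) = 42
  C: max(|-22|, |64|) = 64
  → nearest: A (28)
R at (17, -21):
  A: max(|-19|, |-10|) = 19
  B: max(|-89|, |-5|) = 89
  C: max(|-69|, |74|) = 74
  → nearest: A (19)

P→A; Q→A; R→A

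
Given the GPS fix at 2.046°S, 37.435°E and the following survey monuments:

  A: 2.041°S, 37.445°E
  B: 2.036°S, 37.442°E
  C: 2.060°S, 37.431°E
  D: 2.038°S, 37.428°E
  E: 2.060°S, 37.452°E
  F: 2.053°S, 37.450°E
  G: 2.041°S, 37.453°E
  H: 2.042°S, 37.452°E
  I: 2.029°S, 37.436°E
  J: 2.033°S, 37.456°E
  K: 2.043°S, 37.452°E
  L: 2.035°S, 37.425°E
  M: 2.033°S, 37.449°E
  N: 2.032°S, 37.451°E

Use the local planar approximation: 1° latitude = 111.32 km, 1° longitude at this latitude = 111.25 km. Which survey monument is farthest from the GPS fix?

J

Distances from 2.046°S, 37.435°E:
A: √((0.005·111.32)² + (0.010·111.25)²) = √(0.30980 + 1.23766) = 1.244 km
B: √((0.010·111.32)² + (0.007·111.25)²) = √(1.23921 + 0.60645) = 1.359 km
C: √((-0.014·111.32)² + (-0.004·111.25)²) = √(2.42886 + 0.19803) = 1.621 km
D: √((0.008·111.32)² + (-0.007·111.25)²) = √(0.79310 + 0.60645) = 1.183 km
E: √((-0.014·111.32)² + (0.017·111.25)²) = √(2.42886 + 3.57683) = 2.451 km
F: √((-0.007·111.32)² + (0.015·111.25)²) = √(0.60721 + 2.78473) = 1.842 km
G: √((0.005·111.32)² + (0.018·111.25)²) = √(0.30980 + 4.01001) = 2.078 km
H: √((0.004·111.32)² + (0.017·111.25)²) = √(0.19827 + 3.57683) = 1.943 km
I: √((0.017·111.32)² + (0.001·111.25)²) = √(3.58133 + 0.01238) = 1.896 km
J: √((0.013·111.32)² + (0.021·111.25)²) = √(2.09427 + 5.45806) = 2.748 km
K: √((0.003·111.32)² + (0.017·111.25)²) = √(0.11153 + 3.57683) = 1.921 km
L: √((0.011·111.32)² + (-0.010·111.25)²) = √(1.49945 + 1.23766) = 1.654 km
M: √((0.013·111.32)² + (0.014·111.25)²) = √(2.09427 + 2.42581) = 2.126 km
N: √((0.014·111.32)² + (0.016·111.25)²) = √(2.42886 + 3.16840) = 2.366 km
Maximum: J at 2.748 km.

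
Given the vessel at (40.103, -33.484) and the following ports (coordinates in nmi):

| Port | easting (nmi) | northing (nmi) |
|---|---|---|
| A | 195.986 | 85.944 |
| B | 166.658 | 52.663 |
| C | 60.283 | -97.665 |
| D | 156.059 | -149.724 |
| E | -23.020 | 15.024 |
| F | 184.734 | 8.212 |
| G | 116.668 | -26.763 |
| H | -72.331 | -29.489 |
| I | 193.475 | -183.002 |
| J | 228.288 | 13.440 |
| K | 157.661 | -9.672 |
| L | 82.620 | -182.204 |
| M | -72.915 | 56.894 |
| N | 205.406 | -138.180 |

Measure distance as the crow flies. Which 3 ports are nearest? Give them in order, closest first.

Distances from (40.103, -33.484):
A: 196.374 nmi
B: 153.093 nmi
C: 67.279 nmi
D: 164.187 nmi
E: 79.609 nmi
F: 150.521 nmi
G: 76.859 nmi
H: 112.505 nmi
I: 214.193 nmi
J: 193.947 nmi
K: 119.945 nmi
L: 154.678 nmi
M: 144.711 nmi
N: 195.669 nmi
Sorted: C (67.279 nmi) < G (76.859 nmi) < E (79.609 nmi) < H (112.505 nmi) < K (119.945 nmi) < …

C, G, E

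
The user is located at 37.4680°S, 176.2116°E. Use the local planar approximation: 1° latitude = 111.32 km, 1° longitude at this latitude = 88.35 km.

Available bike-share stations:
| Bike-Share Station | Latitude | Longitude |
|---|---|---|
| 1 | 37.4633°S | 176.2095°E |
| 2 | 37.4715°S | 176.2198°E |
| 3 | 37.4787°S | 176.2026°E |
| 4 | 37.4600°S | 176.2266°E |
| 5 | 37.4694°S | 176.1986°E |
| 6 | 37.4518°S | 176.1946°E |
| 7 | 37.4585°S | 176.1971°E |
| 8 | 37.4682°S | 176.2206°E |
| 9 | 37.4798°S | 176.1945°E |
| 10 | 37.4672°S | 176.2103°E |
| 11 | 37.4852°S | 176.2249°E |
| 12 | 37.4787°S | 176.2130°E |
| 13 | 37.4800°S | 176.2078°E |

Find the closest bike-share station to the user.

10

Distances from 37.4680°S, 176.2116°E:
1: 0.5551 km
2: 0.8226 km
3: 1.4321 km
4: 1.5967 km
5: 1.1591 km
6: 2.3469 km
7: 1.6612 km
8: 0.7955 km
9: 2.0020 km
10: 0.1453 km
11: 2.2465 km
12: 1.1975 km
13: 1.3774 km
Minimum: 10 at 0.1453 km.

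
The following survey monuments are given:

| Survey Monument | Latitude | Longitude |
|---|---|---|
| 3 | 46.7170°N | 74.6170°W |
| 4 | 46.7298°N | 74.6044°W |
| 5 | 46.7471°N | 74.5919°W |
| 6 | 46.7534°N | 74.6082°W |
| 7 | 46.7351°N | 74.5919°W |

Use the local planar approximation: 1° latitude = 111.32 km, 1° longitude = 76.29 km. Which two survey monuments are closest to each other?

4 and 7

Pairwise distances:
4–7: √((0.0053·111.32)² + (0.0125·76.29)²) = √(0.348095 + 0.909401) = 1.1214 km
5–7: √((-0.0120·111.32)² + (0.0000·76.29)²) = √(1.784469 + 0.000000) = 1.3358 km
5–6: √((0.0063·111.32)² + (-0.0163·76.29)²) = √(0.491844 + 1.546359) = 1.4277 km
3–4: √((0.0128·111.32)² + (0.0126·76.29)²) = √(2.030329 + 0.924009) = 1.7188 km
4–5: √((0.0173·111.32)² + (0.0125·76.29)²) = √(3.708844 + 0.909401) = 2.1490 km
6–7: √((-0.0183·111.32)² + (0.0163·76.29)²) = √(4.150005 + 1.546359) = 2.3867 km
4–6: √((0.0236·111.32)² + (-0.0038·76.29)²) = √(6.901928 + 0.084043) = 2.6431 km
3–7: √((0.0181·111.32)² + (0.0251·76.29)²) = √(4.059790 + 3.666762) = 2.7797 km
3–5: √((0.0301·111.32)² + (0.0251·76.29)²) = √(11.227405 + 3.666762) = 3.8593 km
3–6: √((0.0364·111.32)² + (0.0088·76.29)²) = √(16.419093 + 0.450714) = 4.1073 km
Closest pair: 4–7 at 1.1214 km.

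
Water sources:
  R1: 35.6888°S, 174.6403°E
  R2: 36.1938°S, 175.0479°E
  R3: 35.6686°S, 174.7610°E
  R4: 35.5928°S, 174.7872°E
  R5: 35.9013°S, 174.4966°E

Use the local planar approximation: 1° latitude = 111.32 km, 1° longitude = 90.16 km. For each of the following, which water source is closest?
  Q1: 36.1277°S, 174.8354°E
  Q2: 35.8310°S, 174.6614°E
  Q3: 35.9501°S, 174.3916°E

Q1→R2; Q2→R1; Q3→R5

Q1 at 36.1277°S, 174.8354°E:
  R1: 51.9284 km
  R2: 20.5234 km
  R3: 51.5453 km
  R4: 59.7034 km
  R5: 39.6012 km
  → nearest: R2 (20.5234 km)
Q2 at 35.8310°S, 174.6614°E:
  R1: 15.9436 km
  R2: 53.3423 km
  R3: 20.1858 km
  R4: 28.8403 km
  R5: 16.7933 km
  → nearest: R1 (15.9436 km)
Q3 at 35.9501°S, 174.3916°E:
  R1: 36.7272 km
  R2: 65.0945 km
  R3: 45.7298 km
  R4: 53.4245 km
  R5: 10.9147 km
  → nearest: R5 (10.9147 km)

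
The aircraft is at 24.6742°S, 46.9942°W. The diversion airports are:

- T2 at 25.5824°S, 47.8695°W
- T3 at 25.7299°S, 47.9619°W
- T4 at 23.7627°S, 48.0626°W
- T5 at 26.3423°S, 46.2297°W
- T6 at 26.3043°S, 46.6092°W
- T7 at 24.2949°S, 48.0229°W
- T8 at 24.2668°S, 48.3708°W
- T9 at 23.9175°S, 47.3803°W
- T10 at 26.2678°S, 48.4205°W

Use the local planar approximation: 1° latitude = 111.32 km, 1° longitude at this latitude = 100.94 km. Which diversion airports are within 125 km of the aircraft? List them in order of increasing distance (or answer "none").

T9, T7

Distances from 24.6742°S, 46.9942°W:
T2: √((-0.9082·111.32)² + (-0.8753·100.94)²) = √(10221.376613 + 7806.214087) = 134.2669 km
T3: √((-1.0557·111.32)² + (-0.9677·100.94)²) = √(13811.073561 + 9541.311680) = 152.8149 km
T4: √((0.9115·111.32)² + (-1.0684·100.94)²) = √(10295.791553 + 11630.392180) = 148.0749 km
T5: √((-1.6681·111.32)² + (0.7645·100.94)²) = √(34481.850139 + 5954.997456) = 201.0892 km
T6: √((-1.6301·111.32)² + (0.3850·100.94)²) = √(32928.723105 + 1510.247272) = 185.5774 km
T7: √((0.3793·111.32)² + (-1.0287·100.94)²) = √(1782.838815 + 10782.118000) = 112.0935 km
T8: √((0.4074·111.32)² + (-1.3766·100.94)²) = √(2056.782861 + 19308.215228) = 146.1677 km
T9: √((0.7567·111.32)² + (-0.3861·100.94)²) = √(7095.677414 + 1518.889585) = 92.8147 km
T10: √((-1.5936·111.32)² + (-1.4263·100.94)²) = √(31470.601050 + 20727.568793) = 228.4692 km
Threshold 125 km: T9 (92.8147 km), T7 (112.0935 km) are within range.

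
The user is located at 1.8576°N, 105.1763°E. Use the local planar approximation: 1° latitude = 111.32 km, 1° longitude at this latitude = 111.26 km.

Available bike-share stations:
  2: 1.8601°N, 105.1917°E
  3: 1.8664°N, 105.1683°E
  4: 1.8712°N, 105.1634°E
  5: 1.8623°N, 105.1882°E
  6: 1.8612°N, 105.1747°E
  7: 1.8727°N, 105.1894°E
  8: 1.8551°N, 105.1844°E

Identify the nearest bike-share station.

Distances from 1.8576°N, 105.1763°E:
2: √((0.0025·111.32)² + (0.0154·111.26)²) = √(0.077451 + 2.935753) = 1.7359 km
3: √((0.0088·111.32)² + (-0.0080·111.26)²) = √(0.959648 + 0.792242) = 1.3236 km
4: √((0.0136·111.32)² + (-0.0129·111.26)²) = √(2.292051 + 2.059954) = 2.0861 km
5: √((0.0047·111.32)² + (0.0119·111.26)²) = √(0.273742 + 1.752960) = 1.4236 km
6: √((0.0036·111.32)² + (-0.0016·111.26)²) = √(0.160602 + 0.031690) = 0.4385 km
7: √((0.0151·111.32)² + (0.0131·111.26)²) = √(2.825532 + 2.124324) = 2.2248 km
8: √((-0.0025·111.32)² + (0.0081·111.26)²) = √(0.077451 + 0.812172) = 0.9432 km
Minimum: 6 at 0.4385 km.

6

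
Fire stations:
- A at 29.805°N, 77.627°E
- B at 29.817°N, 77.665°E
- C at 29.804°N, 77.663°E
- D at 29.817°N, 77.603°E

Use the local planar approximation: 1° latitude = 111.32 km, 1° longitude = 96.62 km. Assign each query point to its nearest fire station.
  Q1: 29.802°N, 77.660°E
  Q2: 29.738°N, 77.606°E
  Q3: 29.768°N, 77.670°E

Q1 at 29.802°N, 77.660°E:
  A: 3.206 km
  B: 1.738 km
  C: 0.365 km
  D: 5.755 km
  → nearest: C (0.365 km)
Q2 at 29.738°N, 77.606°E:
  A: 7.730 km
  B: 10.480 km
  C: 9.182 km
  D: 8.799 km
  → nearest: A (7.730 km)
Q3 at 29.768°N, 77.670°E:
  A: 5.850 km
  B: 5.476 km
  C: 4.064 km
  D: 8.465 km
  → nearest: C (4.064 km)

Q1→C; Q2→A; Q3→C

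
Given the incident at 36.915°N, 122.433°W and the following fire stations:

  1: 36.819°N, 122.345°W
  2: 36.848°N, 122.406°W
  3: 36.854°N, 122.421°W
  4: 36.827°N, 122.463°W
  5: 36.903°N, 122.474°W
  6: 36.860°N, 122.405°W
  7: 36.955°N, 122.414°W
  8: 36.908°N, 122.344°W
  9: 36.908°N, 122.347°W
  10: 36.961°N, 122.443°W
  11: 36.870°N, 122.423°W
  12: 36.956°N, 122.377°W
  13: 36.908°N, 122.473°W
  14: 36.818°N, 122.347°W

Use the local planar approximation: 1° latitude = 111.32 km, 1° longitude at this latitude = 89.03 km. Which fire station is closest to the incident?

Distances from 36.915°N, 122.433°W:
1: 13.251 km
2: 7.836 km
3: 6.874 km
4: 10.154 km
5: 3.887 km
6: 6.611 km
7: 4.763 km
8: 7.962 km
9: 7.696 km
10: 5.198 km
11: 5.088 km
12: 6.759 km
13: 3.645 km
14: 13.237 km
Minimum: 13 at 3.645 km.

13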